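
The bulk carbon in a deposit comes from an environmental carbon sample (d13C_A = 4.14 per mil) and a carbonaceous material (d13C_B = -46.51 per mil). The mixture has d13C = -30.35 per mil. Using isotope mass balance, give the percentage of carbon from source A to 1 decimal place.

δ_mix = f_A·δ_A + (1 − f_A)·δ_B  ⇒  f_A = (δ_mix − δ_B)/(δ_A − δ_B)
f_A = (-30.35 − (-46.51)) / (4.14 − (-46.51))
f_A = 16.16 / 50.65 = 0.3191

31.9%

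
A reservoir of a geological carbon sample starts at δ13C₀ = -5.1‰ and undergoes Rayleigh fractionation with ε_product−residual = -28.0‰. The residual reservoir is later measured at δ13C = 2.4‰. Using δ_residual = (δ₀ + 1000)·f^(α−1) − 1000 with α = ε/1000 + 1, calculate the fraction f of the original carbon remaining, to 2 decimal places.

α − 1 = ε/1000 = -0.0280
(δ_res + 1000)/(δ₀ + 1000) = (2.4 + 1000)/(-5.1 + 1000) = 1002.4/994.9 = 1.007538
f = 1.007538^(1/-0.0280) = exp(ln(1.007538)/-0.0280) = exp(0.00751/-0.0280)
f = exp(-0.2682) = 0.7647

0.76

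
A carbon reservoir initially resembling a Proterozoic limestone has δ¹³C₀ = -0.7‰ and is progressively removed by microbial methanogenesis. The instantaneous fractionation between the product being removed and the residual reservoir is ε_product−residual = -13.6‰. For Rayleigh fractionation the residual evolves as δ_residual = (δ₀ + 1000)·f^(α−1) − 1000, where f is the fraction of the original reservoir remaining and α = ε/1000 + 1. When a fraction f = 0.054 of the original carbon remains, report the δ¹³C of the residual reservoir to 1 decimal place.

39.8‰

Rayleigh residual: δ_res = (δ₀ + 1000)·f^(α−1) − 1000
α = ε/1000 + 1 = 0.98640, so α − 1 = -0.01360
f^(α−1) = 0.054^(-0.01360) = 1.040494
δ_res = (-0.7 + 1000) × 1.040494 − 1000 = 1039.765 − 1000 = 39.77‰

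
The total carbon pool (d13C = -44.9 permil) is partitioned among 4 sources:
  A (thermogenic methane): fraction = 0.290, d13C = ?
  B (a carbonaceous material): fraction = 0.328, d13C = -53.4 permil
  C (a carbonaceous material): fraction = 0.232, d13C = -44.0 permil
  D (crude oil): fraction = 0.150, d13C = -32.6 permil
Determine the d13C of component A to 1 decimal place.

Isotope mass balance: δ_bulk = Σ fᵢ·δᵢ.
-44.9 = 0.290×δ_A + 0.328×(-53.4) + 0.232×(-44.0) + 0.150×(-32.6)
0.290·δ_A = -44.9 − (-32.613) = -12.287
δ_A = -12.287 / 0.290 = -42.37 permil

-42.4 permil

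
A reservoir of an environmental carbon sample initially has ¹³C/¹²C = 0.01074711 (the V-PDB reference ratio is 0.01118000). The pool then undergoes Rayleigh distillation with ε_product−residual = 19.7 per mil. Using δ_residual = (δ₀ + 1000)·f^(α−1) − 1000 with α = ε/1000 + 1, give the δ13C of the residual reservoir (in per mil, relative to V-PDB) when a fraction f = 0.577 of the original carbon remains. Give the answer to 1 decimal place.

δ₀ = (0.01074711/0.01118000 − 1)×1000 = (0.961280 − 1)×1000 = -38.720 per mil
α − 1 = ε/1000 = 0.0197
f^(α−1) = 0.577^(0.0197) = 0.989225
δ_res = (-38.720 + 1000) × 0.989225 − 1000 = 950.922 − 1000 = -49.08 per mil

-49.1 per mil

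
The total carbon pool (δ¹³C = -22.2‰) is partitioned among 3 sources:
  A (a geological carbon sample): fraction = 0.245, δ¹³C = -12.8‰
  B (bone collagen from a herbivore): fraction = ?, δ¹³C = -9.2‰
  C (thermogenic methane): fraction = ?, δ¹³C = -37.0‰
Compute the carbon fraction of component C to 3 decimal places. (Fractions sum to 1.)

Let f_C and f_B be the unknown fractions; fractions sum to 1 so f_C + f_B = 0.755.
Mass balance: Σ fᵢ·δᵢ = δ_bulk ⇒ f_C·(-37.0) + f_B·(-9.2) = -22.2 − (-3.136) = -19.064
Substitute f_B = 0.755 − f_C:
f_C·(-37.0 − -9.2) = -19.064 − 0.755×(-9.2) = -12.118
f_C = -12.118 / -27.8 = 0.4359

0.436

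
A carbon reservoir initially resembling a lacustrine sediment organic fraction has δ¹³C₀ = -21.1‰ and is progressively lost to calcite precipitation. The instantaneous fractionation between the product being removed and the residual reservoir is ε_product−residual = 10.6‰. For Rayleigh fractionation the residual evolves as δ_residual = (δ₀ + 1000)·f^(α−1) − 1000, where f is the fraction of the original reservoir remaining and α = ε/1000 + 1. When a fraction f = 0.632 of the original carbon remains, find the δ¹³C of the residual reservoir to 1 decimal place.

Rayleigh residual: δ_res = (δ₀ + 1000)·f^(α−1) − 1000
α = ε/1000 + 1 = 1.01060, so α − 1 = 0.01060
f^(α−1) = 0.632^(0.01060) = 0.995148
δ_res = (-21.1 + 1000) × 0.995148 − 1000 = 974.150 − 1000 = -25.85‰

-25.8‰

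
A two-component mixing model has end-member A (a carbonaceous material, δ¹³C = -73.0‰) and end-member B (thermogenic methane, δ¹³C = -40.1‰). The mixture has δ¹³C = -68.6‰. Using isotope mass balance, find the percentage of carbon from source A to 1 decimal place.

86.6%

δ_mix = f_A·δ_A + (1 − f_A)·δ_B  ⇒  f_A = (δ_mix − δ_B)/(δ_A − δ_B)
f_A = (-68.6 − (-40.1)) / (-73.0 − (-40.1))
f_A = -28.5 / -32.9 = 0.8663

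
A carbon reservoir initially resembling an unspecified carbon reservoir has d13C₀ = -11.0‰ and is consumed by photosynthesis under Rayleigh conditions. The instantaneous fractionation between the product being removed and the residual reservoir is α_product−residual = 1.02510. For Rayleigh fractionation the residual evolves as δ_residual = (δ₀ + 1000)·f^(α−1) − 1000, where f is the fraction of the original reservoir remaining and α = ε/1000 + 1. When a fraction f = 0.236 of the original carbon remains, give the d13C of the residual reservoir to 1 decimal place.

Rayleigh residual: δ_res = (δ₀ + 1000)·f^(α−1) − 1000
α − 1 = 0.02510
f^(α−1) = 0.236^(0.02510) = 0.964406
δ_res = (-11.0 + 1000) × 0.964406 − 1000 = 953.798 − 1000 = -46.20‰

-46.2‰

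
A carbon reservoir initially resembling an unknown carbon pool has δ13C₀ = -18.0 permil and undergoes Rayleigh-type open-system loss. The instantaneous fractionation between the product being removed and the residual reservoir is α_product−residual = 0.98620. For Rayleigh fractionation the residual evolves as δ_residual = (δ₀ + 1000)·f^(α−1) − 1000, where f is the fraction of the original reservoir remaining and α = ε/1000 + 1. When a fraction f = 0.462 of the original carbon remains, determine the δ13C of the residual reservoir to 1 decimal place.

-7.5 permil

Rayleigh residual: δ_res = (δ₀ + 1000)·f^(α−1) − 1000
α − 1 = -0.01380
f^(α−1) = 0.462^(-0.01380) = 1.010713
δ_res = (-18.0 + 1000) × 1.010713 − 1000 = 992.520 − 1000 = -7.48 permil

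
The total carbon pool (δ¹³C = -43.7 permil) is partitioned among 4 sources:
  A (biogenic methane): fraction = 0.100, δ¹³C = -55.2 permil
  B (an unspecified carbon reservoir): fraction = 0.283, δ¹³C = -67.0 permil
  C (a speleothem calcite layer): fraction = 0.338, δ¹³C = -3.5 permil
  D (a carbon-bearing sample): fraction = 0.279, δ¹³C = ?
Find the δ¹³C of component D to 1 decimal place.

-64.6 permil

Isotope mass balance: δ_bulk = Σ fᵢ·δᵢ.
-43.7 = 0.100×(-55.2) + 0.283×(-67.0) + 0.338×(-3.5) + 0.279×δ_D
0.279·δ_D = -43.7 − (-25.664) = -18.036
δ_D = -18.036 / 0.279 = -64.65 permil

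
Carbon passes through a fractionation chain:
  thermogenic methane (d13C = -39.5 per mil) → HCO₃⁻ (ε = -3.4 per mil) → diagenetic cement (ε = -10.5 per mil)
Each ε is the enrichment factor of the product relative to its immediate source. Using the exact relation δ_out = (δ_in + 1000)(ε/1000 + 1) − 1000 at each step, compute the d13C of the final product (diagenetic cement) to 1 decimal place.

-52.8 per mil

step 1: δ = (-39.50 + 1000)·(-3.4/1000 + 1) − 1000 = -42.77 per mil
step 2: δ = (-42.77 + 1000)·(-10.5/1000 + 1) − 1000 = -52.82 per mil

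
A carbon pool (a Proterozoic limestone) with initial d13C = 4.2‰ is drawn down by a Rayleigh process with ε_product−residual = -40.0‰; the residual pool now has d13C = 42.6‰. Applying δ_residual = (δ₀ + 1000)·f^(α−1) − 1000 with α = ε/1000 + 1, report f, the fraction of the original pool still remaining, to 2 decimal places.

0.39

α − 1 = ε/1000 = -0.0400
(δ_res + 1000)/(δ₀ + 1000) = (42.6 + 1000)/(4.2 + 1000) = 1042.6/1004.2 = 1.038239
f = 1.038239^(1/-0.0400) = exp(ln(1.038239)/-0.0400) = exp(0.03753/-0.0400)
f = exp(-0.9382) = 0.3913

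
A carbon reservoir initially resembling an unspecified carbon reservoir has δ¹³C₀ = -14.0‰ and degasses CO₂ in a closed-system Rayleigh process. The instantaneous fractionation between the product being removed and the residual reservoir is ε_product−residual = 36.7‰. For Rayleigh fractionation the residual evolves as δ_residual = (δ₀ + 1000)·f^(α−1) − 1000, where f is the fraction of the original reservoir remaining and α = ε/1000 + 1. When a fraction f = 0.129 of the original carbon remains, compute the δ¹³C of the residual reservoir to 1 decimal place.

-85.4‰

Rayleigh residual: δ_res = (δ₀ + 1000)·f^(α−1) − 1000
α = ε/1000 + 1 = 1.03670, so α − 1 = 0.03670
f^(α−1) = 0.129^(0.03670) = 0.927596
δ_res = (-14.0 + 1000) × 0.927596 − 1000 = 914.609 − 1000 = -85.39‰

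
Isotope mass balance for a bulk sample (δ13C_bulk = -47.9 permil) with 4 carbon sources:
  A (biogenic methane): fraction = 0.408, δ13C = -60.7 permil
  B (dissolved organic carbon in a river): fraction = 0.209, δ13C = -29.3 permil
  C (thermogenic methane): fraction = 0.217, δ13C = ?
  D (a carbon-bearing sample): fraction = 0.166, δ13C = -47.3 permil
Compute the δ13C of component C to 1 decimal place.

Isotope mass balance: δ_bulk = Σ fᵢ·δᵢ.
-47.9 = 0.408×(-60.7) + 0.209×(-29.3) + 0.217×δ_C + 0.166×(-47.3)
0.217·δ_C = -47.9 − (-38.741) = -9.159
δ_C = -9.159 / 0.217 = -42.21 permil

-42.2 permil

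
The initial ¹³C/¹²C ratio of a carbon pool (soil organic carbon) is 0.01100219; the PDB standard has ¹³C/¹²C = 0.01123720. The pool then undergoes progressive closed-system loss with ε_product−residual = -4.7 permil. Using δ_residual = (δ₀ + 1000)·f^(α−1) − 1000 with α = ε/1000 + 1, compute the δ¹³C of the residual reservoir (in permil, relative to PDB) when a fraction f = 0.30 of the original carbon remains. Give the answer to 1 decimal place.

-15.4 permil

δ₀ = (0.01100219/0.01123720 − 1)×1000 = (0.979086 − 1)×1000 = -20.914 permil
α − 1 = ε/1000 = -0.0047
f^(α−1) = 0.30^(-0.0047) = 1.005675
δ_res = (-20.914 + 1000) × 1.005675 − 1000 = 984.642 − 1000 = -15.36 permil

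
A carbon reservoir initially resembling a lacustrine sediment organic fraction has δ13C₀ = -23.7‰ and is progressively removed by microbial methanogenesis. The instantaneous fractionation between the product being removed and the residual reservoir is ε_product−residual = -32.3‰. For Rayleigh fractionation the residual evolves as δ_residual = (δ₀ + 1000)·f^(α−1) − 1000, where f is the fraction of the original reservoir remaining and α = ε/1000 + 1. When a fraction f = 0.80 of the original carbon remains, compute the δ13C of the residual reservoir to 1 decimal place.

Rayleigh residual: δ_res = (δ₀ + 1000)·f^(α−1) − 1000
α = ε/1000 + 1 = 0.96770, so α − 1 = -0.03230
f^(α−1) = 0.80^(-0.03230) = 1.007234
δ_res = (-23.7 + 1000) × 1.007234 − 1000 = 983.362 − 1000 = -16.64‰

-16.6‰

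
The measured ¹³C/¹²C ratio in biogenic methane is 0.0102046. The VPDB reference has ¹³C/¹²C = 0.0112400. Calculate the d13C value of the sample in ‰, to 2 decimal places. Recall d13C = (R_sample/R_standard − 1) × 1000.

d13C = (R_sample / R_standard − 1) × 1000
R_sample / R_standard = 0.0102046 / 0.0112400 = 0.907883
d13C = (0.907883 − 1) × 1000 = -92.117‰

-92.12‰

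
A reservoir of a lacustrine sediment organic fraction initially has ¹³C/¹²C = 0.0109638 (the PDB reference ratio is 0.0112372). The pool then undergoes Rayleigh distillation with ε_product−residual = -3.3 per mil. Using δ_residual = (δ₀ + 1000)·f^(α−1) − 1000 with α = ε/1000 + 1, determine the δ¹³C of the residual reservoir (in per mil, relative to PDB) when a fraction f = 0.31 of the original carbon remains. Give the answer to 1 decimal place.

δ₀ = (0.0109638/0.0112372 − 1)×1000 = (0.975670 − 1)×1000 = -24.330 per mil
α − 1 = ε/1000 = -0.0033
f^(α−1) = 0.31^(-0.0033) = 1.003872
δ_res = (-24.330 + 1000) × 1.003872 − 1000 = 979.448 − 1000 = -20.55 per mil

-20.6 per mil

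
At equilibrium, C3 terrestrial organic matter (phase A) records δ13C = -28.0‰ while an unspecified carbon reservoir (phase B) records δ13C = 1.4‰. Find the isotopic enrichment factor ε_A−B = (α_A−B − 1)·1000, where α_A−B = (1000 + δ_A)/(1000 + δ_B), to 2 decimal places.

α_A−B = (1000 + -28.0) / (1000 + 1.4) = 972.0 / 1001.4 = 0.970641
ε_A−B = (0.970641 − 1) × 1000 = -29.359‰
(The approximation ε ≈ δ_A − δ_B would give -29.4‰.)

-29.36‰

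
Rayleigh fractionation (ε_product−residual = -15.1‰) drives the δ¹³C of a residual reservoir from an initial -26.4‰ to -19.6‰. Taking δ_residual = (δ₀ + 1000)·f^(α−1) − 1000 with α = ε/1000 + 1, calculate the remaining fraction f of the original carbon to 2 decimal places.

α − 1 = ε/1000 = -0.0151
(δ_res + 1000)/(δ₀ + 1000) = (-19.6 + 1000)/(-26.4 + 1000) = 980.4/973.6 = 1.006984
f = 1.006984^(1/-0.0151) = exp(ln(1.006984)/-0.0151) = exp(0.00696/-0.0151)
f = exp(-0.4609) = 0.6307

0.63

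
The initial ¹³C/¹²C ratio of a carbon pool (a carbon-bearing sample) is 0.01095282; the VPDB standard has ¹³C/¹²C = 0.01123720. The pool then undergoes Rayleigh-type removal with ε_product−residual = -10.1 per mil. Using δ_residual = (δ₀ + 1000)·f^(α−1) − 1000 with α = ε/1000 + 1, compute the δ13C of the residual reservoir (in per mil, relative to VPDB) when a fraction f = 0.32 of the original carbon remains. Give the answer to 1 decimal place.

δ₀ = (0.01095282/0.01123720 − 1)×1000 = (0.974693 − 1)×1000 = -25.307 per mil
α − 1 = ε/1000 = -0.0101
f^(α−1) = 0.32^(-0.0101) = 1.011575
δ_res = (-25.307 + 1000) × 1.011575 − 1000 = 985.975 − 1000 = -14.03 per mil

-14.0 per mil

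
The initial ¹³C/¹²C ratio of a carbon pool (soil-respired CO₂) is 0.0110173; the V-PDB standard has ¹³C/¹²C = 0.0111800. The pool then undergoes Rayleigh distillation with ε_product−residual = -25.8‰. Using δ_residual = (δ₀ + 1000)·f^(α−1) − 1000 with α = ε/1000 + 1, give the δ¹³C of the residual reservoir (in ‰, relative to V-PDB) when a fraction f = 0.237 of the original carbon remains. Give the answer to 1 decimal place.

δ₀ = (0.0110173/0.0111800 − 1)×1000 = (0.985447 − 1)×1000 = -14.553‰
α − 1 = ε/1000 = -0.0258
f^(α−1) = 0.237^(-0.0258) = 1.037843
δ_res = (-14.553 + 1000) × 1.037843 − 1000 = 1022.739 − 1000 = 22.74‰

22.7‰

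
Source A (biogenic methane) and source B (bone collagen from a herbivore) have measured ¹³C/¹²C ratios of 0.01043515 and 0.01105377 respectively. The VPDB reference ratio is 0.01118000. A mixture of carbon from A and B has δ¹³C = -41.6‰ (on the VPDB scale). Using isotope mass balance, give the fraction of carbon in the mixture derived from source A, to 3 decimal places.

0.548

δ_A = (0.01043515/0.01118000 − 1)×1000 = (0.933377 − 1)×1000 = -66.623‰
δ_B = (0.01105377/0.01118000 − 1)×1000 = (0.988709 − 1)×1000 = -11.291‰
f_A = (δ_mix − δ_B)/(δ_A − δ_B) = (-41.6 − (-11.291))/(-66.623 − (-11.291))
f_A = -30.309 / -55.333 = 0.5478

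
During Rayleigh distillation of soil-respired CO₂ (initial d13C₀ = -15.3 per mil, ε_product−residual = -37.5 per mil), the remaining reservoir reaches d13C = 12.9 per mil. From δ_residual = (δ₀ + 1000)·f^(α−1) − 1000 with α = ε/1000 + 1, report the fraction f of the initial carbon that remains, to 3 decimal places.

0.471

α − 1 = ε/1000 = -0.0375
(δ_res + 1000)/(δ₀ + 1000) = (12.9 + 1000)/(-15.3 + 1000) = 1012.9/984.7 = 1.028638
f = 1.028638^(1/-0.0375) = exp(ln(1.028638)/-0.0375) = exp(0.02824/-0.0375)
f = exp(-0.7530) = 0.4710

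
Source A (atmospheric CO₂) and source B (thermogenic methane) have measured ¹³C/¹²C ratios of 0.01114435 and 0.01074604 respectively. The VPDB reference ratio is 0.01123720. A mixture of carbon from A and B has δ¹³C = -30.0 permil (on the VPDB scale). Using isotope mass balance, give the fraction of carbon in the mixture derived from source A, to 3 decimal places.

0.387

δ_A = (0.01114435/0.01123720 − 1)×1000 = (0.991737 − 1)×1000 = -8.263 permil
δ_B = (0.01074604/0.01123720 − 1)×1000 = (0.956292 − 1)×1000 = -43.708 permil
f_A = (δ_mix − δ_B)/(δ_A − δ_B) = (-30.0 − (-43.708))/(-8.263 − (-43.708))
f_A = 13.708 / 35.446 = 0.3867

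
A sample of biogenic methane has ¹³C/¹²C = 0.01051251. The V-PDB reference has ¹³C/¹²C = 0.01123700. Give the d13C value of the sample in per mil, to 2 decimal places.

-64.47 per mil

d13C = (R_sample / R_standard − 1) × 1000
R_sample / R_standard = 0.01051251 / 0.01123700 = 0.935526
d13C = (0.935526 − 1) × 1000 = -64.474 per mil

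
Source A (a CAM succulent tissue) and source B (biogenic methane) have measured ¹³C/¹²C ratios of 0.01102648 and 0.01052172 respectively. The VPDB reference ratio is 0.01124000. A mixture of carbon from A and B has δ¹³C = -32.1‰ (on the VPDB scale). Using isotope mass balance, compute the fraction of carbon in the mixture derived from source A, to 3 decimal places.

0.708

δ_A = (0.01102648/0.01124000 − 1)×1000 = (0.981004 − 1)×1000 = -18.996‰
δ_B = (0.01052172/0.01124000 − 1)×1000 = (0.936096 − 1)×1000 = -63.904‰
f_A = (δ_mix − δ_B)/(δ_A − δ_B) = (-32.1 − (-63.904))/(-18.996 − (-63.904))
f_A = 31.804 / 44.907 = 0.7082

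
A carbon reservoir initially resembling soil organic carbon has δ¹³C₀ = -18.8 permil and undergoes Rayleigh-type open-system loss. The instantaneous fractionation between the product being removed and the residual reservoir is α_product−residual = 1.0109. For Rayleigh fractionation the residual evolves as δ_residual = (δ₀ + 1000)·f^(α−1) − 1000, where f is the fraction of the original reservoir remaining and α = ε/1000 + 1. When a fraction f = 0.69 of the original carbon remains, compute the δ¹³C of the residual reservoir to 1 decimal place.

-22.8 permil

Rayleigh residual: δ_res = (δ₀ + 1000)·f^(α−1) − 1000
α − 1 = 0.01090
f^(α−1) = 0.69^(0.01090) = 0.995964
δ_res = (-18.8 + 1000) × 0.995964 − 1000 = 977.239 − 1000 = -22.76 permil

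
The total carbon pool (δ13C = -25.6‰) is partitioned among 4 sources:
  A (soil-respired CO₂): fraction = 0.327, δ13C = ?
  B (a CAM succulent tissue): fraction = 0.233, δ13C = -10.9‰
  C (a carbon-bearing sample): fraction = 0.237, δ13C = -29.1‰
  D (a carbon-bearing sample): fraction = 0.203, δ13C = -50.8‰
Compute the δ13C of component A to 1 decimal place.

Isotope mass balance: δ_bulk = Σ fᵢ·δᵢ.
-25.6 = 0.327×δ_A + 0.233×(-10.9) + 0.237×(-29.1) + 0.203×(-50.8)
0.327·δ_A = -25.6 − (-19.749) = -5.851
δ_A = -5.851 / 0.327 = -17.89‰

-17.9‰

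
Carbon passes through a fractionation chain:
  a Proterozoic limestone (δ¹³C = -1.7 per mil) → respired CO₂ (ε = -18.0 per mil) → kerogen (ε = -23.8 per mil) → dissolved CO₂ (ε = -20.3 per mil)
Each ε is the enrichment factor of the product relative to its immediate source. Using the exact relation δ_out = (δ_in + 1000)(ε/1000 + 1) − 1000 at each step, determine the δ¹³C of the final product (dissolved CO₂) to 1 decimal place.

-62.4 per mil

step 1: δ = (-1.70 + 1000)·(-18.0/1000 + 1) − 1000 = -19.67 per mil
step 2: δ = (-19.67 + 1000)·(-23.8/1000 + 1) − 1000 = -43.00 per mil
step 3: δ = (-43.00 + 1000)·(-20.3/1000 + 1) − 1000 = -62.43 per mil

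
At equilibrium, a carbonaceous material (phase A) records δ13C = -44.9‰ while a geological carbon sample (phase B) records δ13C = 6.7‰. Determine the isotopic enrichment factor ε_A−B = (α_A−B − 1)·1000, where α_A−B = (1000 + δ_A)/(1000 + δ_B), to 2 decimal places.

α_A−B = (1000 + -44.9) / (1000 + 6.7) = 955.1 / 1006.7 = 0.948743
ε_A−B = (0.948743 − 1) × 1000 = -51.257‰
(The approximation ε ≈ δ_A − δ_B would give -51.6‰.)

-51.26‰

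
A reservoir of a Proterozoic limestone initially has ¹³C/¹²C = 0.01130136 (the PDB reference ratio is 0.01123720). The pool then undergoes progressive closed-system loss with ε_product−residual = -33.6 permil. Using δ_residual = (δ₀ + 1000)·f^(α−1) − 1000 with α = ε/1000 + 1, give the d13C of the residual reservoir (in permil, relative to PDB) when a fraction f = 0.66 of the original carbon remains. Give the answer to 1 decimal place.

19.8 permil

δ₀ = (0.01130136/0.01123720 − 1)×1000 = (1.005710 − 1)×1000 = 5.710 permil
α − 1 = ε/1000 = -0.0336
f^(α−1) = 0.66^(-0.0336) = 1.014059
δ_res = (5.710 + 1000) × 1.014059 − 1000 = 1019.849 − 1000 = 19.85 permil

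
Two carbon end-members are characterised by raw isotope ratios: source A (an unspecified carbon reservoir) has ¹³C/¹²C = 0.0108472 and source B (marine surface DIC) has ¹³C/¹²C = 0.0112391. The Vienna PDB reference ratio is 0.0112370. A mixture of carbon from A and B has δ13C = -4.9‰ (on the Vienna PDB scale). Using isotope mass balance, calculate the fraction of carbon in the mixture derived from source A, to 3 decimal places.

0.146

δ_A = (0.0108472/0.0112370 − 1)×1000 = (0.965311 − 1)×1000 = -34.689‰
δ_B = (0.0112391/0.0112370 − 1)×1000 = (1.000187 − 1)×1000 = 0.187‰
f_A = (δ_mix − δ_B)/(δ_A − δ_B) = (-4.9 − (0.187))/(-34.689 − (0.187))
f_A = -5.087 / -34.876 = 0.1459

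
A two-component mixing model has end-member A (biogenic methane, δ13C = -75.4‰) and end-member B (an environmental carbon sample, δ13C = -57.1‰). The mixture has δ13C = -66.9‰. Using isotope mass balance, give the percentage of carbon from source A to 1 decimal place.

δ_mix = f_A·δ_A + (1 − f_A)·δ_B  ⇒  f_A = (δ_mix − δ_B)/(δ_A − δ_B)
f_A = (-66.9 − (-57.1)) / (-75.4 − (-57.1))
f_A = -9.8 / -18.3 = 0.5355

53.6%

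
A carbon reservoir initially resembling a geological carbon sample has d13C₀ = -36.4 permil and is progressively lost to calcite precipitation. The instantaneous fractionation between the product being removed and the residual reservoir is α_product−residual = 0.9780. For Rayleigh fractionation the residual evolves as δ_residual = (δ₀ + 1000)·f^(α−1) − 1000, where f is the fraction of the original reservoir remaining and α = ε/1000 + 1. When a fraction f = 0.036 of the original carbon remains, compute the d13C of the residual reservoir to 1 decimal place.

Rayleigh residual: δ_res = (δ₀ + 1000)·f^(α−1) − 1000
α − 1 = -0.02200
f^(α−1) = 0.036^(-0.02200) = 1.075874
δ_res = (-36.4 + 1000) × 1.075874 − 1000 = 1036.712 − 1000 = 36.71 permil

36.7 permil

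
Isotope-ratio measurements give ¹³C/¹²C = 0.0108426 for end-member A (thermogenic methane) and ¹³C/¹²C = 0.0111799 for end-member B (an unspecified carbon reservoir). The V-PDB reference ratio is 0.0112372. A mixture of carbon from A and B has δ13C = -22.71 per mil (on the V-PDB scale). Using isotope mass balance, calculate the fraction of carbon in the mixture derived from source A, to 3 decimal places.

0.587

δ_A = (0.0108426/0.0112372 − 1)×1000 = (0.964884 − 1)×1000 = -35.116 per mil
δ_B = (0.0111799/0.0112372 − 1)×1000 = (0.994901 − 1)×1000 = -5.099 per mil
f_A = (δ_mix − δ_B)/(δ_A − δ_B) = (-22.71 − (-5.099))/(-35.116 − (-5.099))
f_A = -17.611 / -30.016 = 0.5867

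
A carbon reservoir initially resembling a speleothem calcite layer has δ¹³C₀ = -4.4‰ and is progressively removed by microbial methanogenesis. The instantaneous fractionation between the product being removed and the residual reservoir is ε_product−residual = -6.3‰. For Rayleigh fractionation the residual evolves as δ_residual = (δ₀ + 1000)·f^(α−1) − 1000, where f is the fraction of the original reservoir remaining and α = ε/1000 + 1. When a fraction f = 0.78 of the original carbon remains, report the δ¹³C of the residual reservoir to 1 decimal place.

-2.8‰

Rayleigh residual: δ_res = (δ₀ + 1000)·f^(α−1) − 1000
α = ε/1000 + 1 = 0.99370, so α − 1 = -0.00630
f^(α−1) = 0.78^(-0.00630) = 1.001567
δ_res = (-4.4 + 1000) × 1.001567 − 1000 = 997.160 − 1000 = -2.84‰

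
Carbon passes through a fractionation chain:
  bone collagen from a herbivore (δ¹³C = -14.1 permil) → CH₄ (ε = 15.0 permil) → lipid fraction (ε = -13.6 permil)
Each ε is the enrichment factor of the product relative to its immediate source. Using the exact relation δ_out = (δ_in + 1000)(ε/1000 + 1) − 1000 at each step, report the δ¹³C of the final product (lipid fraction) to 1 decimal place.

step 1: δ = (-14.10 + 1000)·(15.0/1000 + 1) − 1000 = 0.69 permil
step 2: δ = (0.69 + 1000)·(-13.6/1000 + 1) − 1000 = -12.92 permil

-12.9 permil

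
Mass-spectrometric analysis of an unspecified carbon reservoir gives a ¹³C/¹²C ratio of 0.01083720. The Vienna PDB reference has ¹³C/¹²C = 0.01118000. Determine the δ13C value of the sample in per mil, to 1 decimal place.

-30.7 per mil

δ13C = (R_sample / R_standard − 1) × 1000
R_sample / R_standard = 0.01083720 / 0.01118000 = 0.969338
δ13C = (0.969338 − 1) × 1000 = -30.66 per mil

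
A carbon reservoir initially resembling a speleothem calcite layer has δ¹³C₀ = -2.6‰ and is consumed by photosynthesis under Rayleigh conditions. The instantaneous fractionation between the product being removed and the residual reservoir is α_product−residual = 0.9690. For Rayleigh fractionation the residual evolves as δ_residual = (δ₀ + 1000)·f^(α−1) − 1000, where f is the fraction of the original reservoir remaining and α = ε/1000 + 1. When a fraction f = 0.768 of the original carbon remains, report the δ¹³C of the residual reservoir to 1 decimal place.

Rayleigh residual: δ_res = (δ₀ + 1000)·f^(α−1) − 1000
α − 1 = -0.03100
f^(α−1) = 0.768^(-0.03100) = 1.008217
δ_res = (-2.6 + 1000) × 1.008217 − 1000 = 1005.595 − 1000 = 5.60‰

5.6‰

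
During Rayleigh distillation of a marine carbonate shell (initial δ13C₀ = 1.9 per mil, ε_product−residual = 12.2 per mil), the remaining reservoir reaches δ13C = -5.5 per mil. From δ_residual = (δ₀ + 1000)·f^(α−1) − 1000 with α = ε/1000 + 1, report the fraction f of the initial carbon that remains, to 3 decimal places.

0.545

α − 1 = ε/1000 = 0.0122
(δ_res + 1000)/(δ₀ + 1000) = (-5.5 + 1000)/(1.9 + 1000) = 994.5/1001.9 = 0.992614
f = 0.992614^(1/0.0122) = exp(ln(0.992614)/0.0122) = exp(-0.00741/0.0122)
f = exp(-0.6077) = 0.5446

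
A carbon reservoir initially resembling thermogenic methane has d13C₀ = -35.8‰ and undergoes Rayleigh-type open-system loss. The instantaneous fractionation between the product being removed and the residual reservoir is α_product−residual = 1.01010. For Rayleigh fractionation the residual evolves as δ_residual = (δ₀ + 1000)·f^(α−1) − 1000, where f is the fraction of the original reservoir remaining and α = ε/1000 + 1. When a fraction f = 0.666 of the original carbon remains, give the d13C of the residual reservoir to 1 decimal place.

Rayleigh residual: δ_res = (δ₀ + 1000)·f^(α−1) − 1000
α − 1 = 0.01010
f^(α−1) = 0.666^(0.01010) = 0.995903
δ_res = (-35.8 + 1000) × 0.995903 − 1000 = 960.250 − 1000 = -39.75‰

-39.8‰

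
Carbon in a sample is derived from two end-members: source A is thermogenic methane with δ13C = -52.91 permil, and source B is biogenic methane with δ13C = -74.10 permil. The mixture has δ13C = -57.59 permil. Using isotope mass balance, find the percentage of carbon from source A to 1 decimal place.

δ_mix = f_A·δ_A + (1 − f_A)·δ_B  ⇒  f_A = (δ_mix − δ_B)/(δ_A − δ_B)
f_A = (-57.59 − (-74.10)) / (-52.91 − (-74.10))
f_A = 16.51 / 21.19 = 0.7791

77.9%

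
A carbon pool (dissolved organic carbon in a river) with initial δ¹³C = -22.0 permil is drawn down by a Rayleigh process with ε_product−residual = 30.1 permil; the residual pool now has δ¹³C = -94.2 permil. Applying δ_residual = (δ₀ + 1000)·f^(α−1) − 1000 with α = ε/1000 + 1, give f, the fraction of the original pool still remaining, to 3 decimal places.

0.078

α − 1 = ε/1000 = 0.0301
(δ_res + 1000)/(δ₀ + 1000) = (-94.2 + 1000)/(-22.0 + 1000) = 905.8/978.0 = 0.926176
f = 0.926176^(1/0.0301) = exp(ln(0.926176)/0.0301) = exp(-0.07669/0.0301)
f = exp(-2.5479) = 0.0782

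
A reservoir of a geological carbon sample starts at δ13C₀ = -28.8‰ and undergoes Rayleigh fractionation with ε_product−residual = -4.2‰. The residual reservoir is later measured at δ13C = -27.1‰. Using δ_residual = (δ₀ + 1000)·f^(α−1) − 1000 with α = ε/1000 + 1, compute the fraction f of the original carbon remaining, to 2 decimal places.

α − 1 = ε/1000 = -0.0042
(δ_res + 1000)/(δ₀ + 1000) = (-27.1 + 1000)/(-28.8 + 1000) = 972.9/971.2 = 1.001750
f = 1.001750^(1/-0.0042) = exp(ln(1.001750)/-0.0042) = exp(0.00175/-0.0042)
f = exp(-0.4164) = 0.6594

0.66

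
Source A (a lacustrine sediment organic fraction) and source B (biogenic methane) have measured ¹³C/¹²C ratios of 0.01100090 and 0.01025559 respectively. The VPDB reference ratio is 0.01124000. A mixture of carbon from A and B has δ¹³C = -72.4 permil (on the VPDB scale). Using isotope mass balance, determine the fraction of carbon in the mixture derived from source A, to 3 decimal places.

δ_A = (0.01100090/0.01124000 − 1)×1000 = (0.978728 − 1)×1000 = -21.272 permil
δ_B = (0.01025559/0.01124000 − 1)×1000 = (0.912419 − 1)×1000 = -87.581 permil
f_A = (δ_mix − δ_B)/(δ_A − δ_B) = (-72.4 − (-87.581))/(-21.272 − (-87.581))
f_A = 15.181 / 66.309 = 0.2289

0.229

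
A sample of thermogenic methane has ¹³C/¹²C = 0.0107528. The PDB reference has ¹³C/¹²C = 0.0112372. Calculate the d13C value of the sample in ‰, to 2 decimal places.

-43.11‰

d13C = (R_sample / R_standard − 1) × 1000
R_sample / R_standard = 0.0107528 / 0.0112372 = 0.956893
d13C = (0.956893 − 1) × 1000 = -43.107‰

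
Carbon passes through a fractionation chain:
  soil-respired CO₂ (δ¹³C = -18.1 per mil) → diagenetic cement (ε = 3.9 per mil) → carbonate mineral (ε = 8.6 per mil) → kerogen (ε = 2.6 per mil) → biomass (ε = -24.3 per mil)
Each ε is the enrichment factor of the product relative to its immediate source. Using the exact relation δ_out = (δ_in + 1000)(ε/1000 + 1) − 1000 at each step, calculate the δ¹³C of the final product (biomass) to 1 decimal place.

step 1: δ = (-18.10 + 1000)·(3.9/1000 + 1) − 1000 = -14.27 per mil
step 2: δ = (-14.27 + 1000)·(8.6/1000 + 1) − 1000 = -5.79 per mil
step 3: δ = (-5.79 + 1000)·(2.6/1000 + 1) − 1000 = -3.21 per mil
step 4: δ = (-3.21 + 1000)·(-24.3/1000 + 1) − 1000 = -27.43 per mil

-27.4 per mil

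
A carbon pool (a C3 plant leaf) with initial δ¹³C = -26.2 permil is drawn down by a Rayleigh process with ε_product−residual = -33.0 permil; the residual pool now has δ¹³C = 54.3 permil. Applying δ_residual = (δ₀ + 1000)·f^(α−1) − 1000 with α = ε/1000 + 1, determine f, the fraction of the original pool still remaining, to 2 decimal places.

α − 1 = ε/1000 = -0.0330
(δ_res + 1000)/(δ₀ + 1000) = (54.3 + 1000)/(-26.2 + 1000) = 1054.3/973.8 = 1.082666
f = 1.082666^(1/-0.0330) = exp(ln(1.082666)/-0.0330) = exp(0.07943/-0.0330)
f = exp(-2.4069) = 0.0901

0.09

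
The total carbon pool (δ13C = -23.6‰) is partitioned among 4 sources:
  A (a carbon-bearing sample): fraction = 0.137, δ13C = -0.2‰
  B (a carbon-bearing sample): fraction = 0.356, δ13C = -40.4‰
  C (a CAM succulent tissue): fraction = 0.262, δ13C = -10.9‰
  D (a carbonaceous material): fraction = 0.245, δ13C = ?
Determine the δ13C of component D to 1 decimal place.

Isotope mass balance: δ_bulk = Σ fᵢ·δᵢ.
-23.6 = 0.137×(-0.2) + 0.356×(-40.4) + 0.262×(-10.9) + 0.245×δ_D
0.245·δ_D = -23.6 − (-17.266) = -6.334
δ_D = -6.334 / 0.245 = -25.85‰

-25.9‰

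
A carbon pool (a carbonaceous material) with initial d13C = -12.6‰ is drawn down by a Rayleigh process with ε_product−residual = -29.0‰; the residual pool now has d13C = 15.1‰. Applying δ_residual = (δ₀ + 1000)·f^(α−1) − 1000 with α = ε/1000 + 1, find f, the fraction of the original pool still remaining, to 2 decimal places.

α − 1 = ε/1000 = -0.0290
(δ_res + 1000)/(δ₀ + 1000) = (15.1 + 1000)/(-12.6 + 1000) = 1015.1/987.4 = 1.028053
f = 1.028053^(1/-0.0290) = exp(ln(1.028053)/-0.0290) = exp(0.02767/-0.0290)
f = exp(-0.9540) = 0.3852

0.39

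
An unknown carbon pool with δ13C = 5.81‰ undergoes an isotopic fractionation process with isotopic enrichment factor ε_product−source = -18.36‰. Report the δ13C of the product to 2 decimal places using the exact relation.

To first order, δ_product ≈ δ_source + ε = -12.55‰.
Exactly, δ_product = (δ_source + 1000)·(ε/1000 + 1) − 1000.
δ_product = (5.81 + 1000) × (-18.36/1000 + 1) − 1000
δ_product = -12.657‰

-12.66‰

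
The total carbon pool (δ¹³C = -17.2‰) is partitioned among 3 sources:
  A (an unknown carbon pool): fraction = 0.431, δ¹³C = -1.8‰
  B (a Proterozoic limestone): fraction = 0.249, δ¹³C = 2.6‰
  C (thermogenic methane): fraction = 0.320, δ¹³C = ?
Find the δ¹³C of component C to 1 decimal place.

-53.3‰

Isotope mass balance: δ_bulk = Σ fᵢ·δᵢ.
-17.2 = 0.431×(-1.8) + 0.249×(2.6) + 0.320×δ_C
0.320·δ_C = -17.2 − (-0.128) = -17.072
δ_C = -17.072 / 0.320 = -53.35‰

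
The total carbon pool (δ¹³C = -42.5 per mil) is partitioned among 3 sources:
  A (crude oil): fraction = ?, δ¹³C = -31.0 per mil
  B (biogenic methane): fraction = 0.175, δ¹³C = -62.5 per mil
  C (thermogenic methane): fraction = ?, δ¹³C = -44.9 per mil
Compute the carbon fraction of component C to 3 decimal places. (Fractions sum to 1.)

Let f_C and f_A be the unknown fractions; fractions sum to 1 so f_C + f_A = 0.825.
Mass balance: Σ fᵢ·δᵢ = δ_bulk ⇒ f_C·(-44.9) + f_A·(-31.0) = -42.5 − (-10.938) = -31.562
Substitute f_A = 0.825 − f_C:
f_C·(-44.9 − -31.0) = -31.562 − 0.825×(-31.0) = -5.988
f_C = -5.988 / -13.9 = 0.4308

0.431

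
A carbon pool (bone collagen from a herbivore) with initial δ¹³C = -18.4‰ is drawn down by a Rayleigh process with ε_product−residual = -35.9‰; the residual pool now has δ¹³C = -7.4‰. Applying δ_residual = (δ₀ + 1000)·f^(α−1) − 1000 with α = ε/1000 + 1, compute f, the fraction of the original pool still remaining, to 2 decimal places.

0.73

α − 1 = ε/1000 = -0.0359
(δ_res + 1000)/(δ₀ + 1000) = (-7.4 + 1000)/(-18.4 + 1000) = 992.6/981.6 = 1.011206
f = 1.011206^(1/-0.0359) = exp(ln(1.011206)/-0.0359) = exp(0.01114/-0.0359)
f = exp(-0.3104) = 0.7331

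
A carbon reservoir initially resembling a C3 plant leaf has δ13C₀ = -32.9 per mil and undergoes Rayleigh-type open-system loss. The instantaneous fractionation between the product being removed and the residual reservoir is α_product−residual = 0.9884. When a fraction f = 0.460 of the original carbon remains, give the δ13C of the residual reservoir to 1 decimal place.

Rayleigh residual: δ_res = (δ₀ + 1000)·f^(α−1) − 1000
α − 1 = -0.01160
f^(α−1) = 0.460^(-0.01160) = 1.009048
δ_res = (-32.9 + 1000) × 1.009048 − 1000 = 975.851 − 1000 = -24.15 per mil

-24.1 per mil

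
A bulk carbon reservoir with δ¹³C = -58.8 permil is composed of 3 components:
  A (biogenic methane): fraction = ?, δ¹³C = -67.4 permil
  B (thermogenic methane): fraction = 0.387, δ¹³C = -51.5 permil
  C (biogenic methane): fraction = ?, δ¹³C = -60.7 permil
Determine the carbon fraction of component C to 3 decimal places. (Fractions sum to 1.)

Let f_C and f_A be the unknown fractions; fractions sum to 1 so f_C + f_A = 0.613.
Mass balance: Σ fᵢ·δᵢ = δ_bulk ⇒ f_C·(-60.7) + f_A·(-67.4) = -58.8 − (-19.931) = -38.869
Substitute f_A = 0.613 − f_C:
f_C·(-60.7 − -67.4) = -38.869 − 0.613×(-67.4) = 2.447
f_C = 2.447 / 6.7 = 0.3652

0.365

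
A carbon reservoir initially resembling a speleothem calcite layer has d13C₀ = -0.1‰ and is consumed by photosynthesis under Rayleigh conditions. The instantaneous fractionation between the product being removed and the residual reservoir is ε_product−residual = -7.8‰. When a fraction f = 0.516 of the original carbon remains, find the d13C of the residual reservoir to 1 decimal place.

5.1‰

Rayleigh residual: δ_res = (δ₀ + 1000)·f^(α−1) − 1000
α = ε/1000 + 1 = 0.99220, so α − 1 = -0.00780
f^(α−1) = 0.516^(-0.00780) = 1.005174
δ_res = (-0.1 + 1000) × 1.005174 − 1000 = 1005.074 − 1000 = 5.07‰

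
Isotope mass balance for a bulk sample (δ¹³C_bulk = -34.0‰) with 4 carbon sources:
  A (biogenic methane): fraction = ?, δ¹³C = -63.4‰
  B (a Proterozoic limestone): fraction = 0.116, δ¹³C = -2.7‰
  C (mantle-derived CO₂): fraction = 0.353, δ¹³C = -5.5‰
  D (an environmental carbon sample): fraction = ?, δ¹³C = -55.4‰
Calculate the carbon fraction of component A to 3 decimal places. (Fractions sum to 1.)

0.291

Let f_A and f_D be the unknown fractions; fractions sum to 1 so f_A + f_D = 0.531.
Mass balance: Σ fᵢ·δᵢ = δ_bulk ⇒ f_A·(-63.4) + f_D·(-55.4) = -34.0 − (-2.255) = -31.745
Substitute f_D = 0.531 − f_A:
f_A·(-63.4 − -55.4) = -31.745 − 0.531×(-55.4) = -2.328
f_A = -2.328 / -8.0 = 0.2910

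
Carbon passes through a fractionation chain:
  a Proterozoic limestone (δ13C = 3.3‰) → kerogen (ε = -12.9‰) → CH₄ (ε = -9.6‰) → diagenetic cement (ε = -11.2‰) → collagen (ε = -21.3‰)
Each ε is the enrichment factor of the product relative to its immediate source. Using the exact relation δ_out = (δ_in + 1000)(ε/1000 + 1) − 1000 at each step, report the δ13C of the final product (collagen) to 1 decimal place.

step 1: δ = (3.30 + 1000)·(-12.9/1000 + 1) − 1000 = -9.64‰
step 2: δ = (-9.64 + 1000)·(-9.6/1000 + 1) − 1000 = -19.15‰
step 3: δ = (-19.15 + 1000)·(-11.2/1000 + 1) − 1000 = -30.14‰
step 4: δ = (-30.14 + 1000)·(-21.3/1000 + 1) − 1000 = -50.79‰

-50.8‰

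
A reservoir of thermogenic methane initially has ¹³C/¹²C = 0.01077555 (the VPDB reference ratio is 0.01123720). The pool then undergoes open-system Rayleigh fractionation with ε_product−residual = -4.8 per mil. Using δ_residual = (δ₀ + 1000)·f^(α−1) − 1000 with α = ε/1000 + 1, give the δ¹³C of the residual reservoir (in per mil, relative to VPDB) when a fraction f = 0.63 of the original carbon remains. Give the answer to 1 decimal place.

-39.0 per mil

δ₀ = (0.01077555/0.01123720 − 1)×1000 = (0.958918 − 1)×1000 = -41.082 per mil
α − 1 = ε/1000 = -0.0048
f^(α−1) = 0.63^(-0.0048) = 1.002220
δ_res = (-41.082 + 1000) × 1.002220 − 1000 = 961.047 − 1000 = -38.95 per mil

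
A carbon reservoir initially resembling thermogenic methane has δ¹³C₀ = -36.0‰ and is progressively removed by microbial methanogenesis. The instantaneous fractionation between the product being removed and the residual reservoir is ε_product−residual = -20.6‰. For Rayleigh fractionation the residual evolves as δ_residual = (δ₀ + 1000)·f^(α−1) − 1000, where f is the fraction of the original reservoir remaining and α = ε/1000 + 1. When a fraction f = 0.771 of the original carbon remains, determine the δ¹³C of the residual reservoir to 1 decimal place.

-30.8‰

Rayleigh residual: δ_res = (δ₀ + 1000)·f^(α−1) − 1000
α = ε/1000 + 1 = 0.97940, so α − 1 = -0.02060
f^(α−1) = 0.771^(-0.02060) = 1.005372
δ_res = (-36.0 + 1000) × 1.005372 − 1000 = 969.178 − 1000 = -30.82‰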